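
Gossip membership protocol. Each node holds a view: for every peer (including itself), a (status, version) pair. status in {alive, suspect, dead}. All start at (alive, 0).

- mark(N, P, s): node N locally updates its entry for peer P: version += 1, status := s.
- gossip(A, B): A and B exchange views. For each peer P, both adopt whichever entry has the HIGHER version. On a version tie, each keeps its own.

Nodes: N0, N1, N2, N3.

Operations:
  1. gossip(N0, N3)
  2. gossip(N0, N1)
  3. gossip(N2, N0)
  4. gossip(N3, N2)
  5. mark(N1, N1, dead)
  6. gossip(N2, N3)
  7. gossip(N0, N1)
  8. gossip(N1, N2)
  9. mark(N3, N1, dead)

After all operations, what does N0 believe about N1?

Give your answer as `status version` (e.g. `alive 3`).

Answer: dead 1

Derivation:
Op 1: gossip N0<->N3 -> N0.N0=(alive,v0) N0.N1=(alive,v0) N0.N2=(alive,v0) N0.N3=(alive,v0) | N3.N0=(alive,v0) N3.N1=(alive,v0) N3.N2=(alive,v0) N3.N3=(alive,v0)
Op 2: gossip N0<->N1 -> N0.N0=(alive,v0) N0.N1=(alive,v0) N0.N2=(alive,v0) N0.N3=(alive,v0) | N1.N0=(alive,v0) N1.N1=(alive,v0) N1.N2=(alive,v0) N1.N3=(alive,v0)
Op 3: gossip N2<->N0 -> N2.N0=(alive,v0) N2.N1=(alive,v0) N2.N2=(alive,v0) N2.N3=(alive,v0) | N0.N0=(alive,v0) N0.N1=(alive,v0) N0.N2=(alive,v0) N0.N3=(alive,v0)
Op 4: gossip N3<->N2 -> N3.N0=(alive,v0) N3.N1=(alive,v0) N3.N2=(alive,v0) N3.N3=(alive,v0) | N2.N0=(alive,v0) N2.N1=(alive,v0) N2.N2=(alive,v0) N2.N3=(alive,v0)
Op 5: N1 marks N1=dead -> (dead,v1)
Op 6: gossip N2<->N3 -> N2.N0=(alive,v0) N2.N1=(alive,v0) N2.N2=(alive,v0) N2.N3=(alive,v0) | N3.N0=(alive,v0) N3.N1=(alive,v0) N3.N2=(alive,v0) N3.N3=(alive,v0)
Op 7: gossip N0<->N1 -> N0.N0=(alive,v0) N0.N1=(dead,v1) N0.N2=(alive,v0) N0.N3=(alive,v0) | N1.N0=(alive,v0) N1.N1=(dead,v1) N1.N2=(alive,v0) N1.N3=(alive,v0)
Op 8: gossip N1<->N2 -> N1.N0=(alive,v0) N1.N1=(dead,v1) N1.N2=(alive,v0) N1.N3=(alive,v0) | N2.N0=(alive,v0) N2.N1=(dead,v1) N2.N2=(alive,v0) N2.N3=(alive,v0)
Op 9: N3 marks N1=dead -> (dead,v1)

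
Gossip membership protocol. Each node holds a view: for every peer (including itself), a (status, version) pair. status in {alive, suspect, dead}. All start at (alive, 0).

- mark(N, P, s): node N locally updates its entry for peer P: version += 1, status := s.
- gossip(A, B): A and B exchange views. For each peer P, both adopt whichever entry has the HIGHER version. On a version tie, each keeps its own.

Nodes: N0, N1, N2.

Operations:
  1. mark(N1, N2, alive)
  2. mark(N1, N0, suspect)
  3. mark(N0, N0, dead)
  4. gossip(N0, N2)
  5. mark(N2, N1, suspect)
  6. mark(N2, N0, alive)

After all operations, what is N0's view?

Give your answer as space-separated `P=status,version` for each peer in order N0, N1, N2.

Op 1: N1 marks N2=alive -> (alive,v1)
Op 2: N1 marks N0=suspect -> (suspect,v1)
Op 3: N0 marks N0=dead -> (dead,v1)
Op 4: gossip N0<->N2 -> N0.N0=(dead,v1) N0.N1=(alive,v0) N0.N2=(alive,v0) | N2.N0=(dead,v1) N2.N1=(alive,v0) N2.N2=(alive,v0)
Op 5: N2 marks N1=suspect -> (suspect,v1)
Op 6: N2 marks N0=alive -> (alive,v2)

Answer: N0=dead,1 N1=alive,0 N2=alive,0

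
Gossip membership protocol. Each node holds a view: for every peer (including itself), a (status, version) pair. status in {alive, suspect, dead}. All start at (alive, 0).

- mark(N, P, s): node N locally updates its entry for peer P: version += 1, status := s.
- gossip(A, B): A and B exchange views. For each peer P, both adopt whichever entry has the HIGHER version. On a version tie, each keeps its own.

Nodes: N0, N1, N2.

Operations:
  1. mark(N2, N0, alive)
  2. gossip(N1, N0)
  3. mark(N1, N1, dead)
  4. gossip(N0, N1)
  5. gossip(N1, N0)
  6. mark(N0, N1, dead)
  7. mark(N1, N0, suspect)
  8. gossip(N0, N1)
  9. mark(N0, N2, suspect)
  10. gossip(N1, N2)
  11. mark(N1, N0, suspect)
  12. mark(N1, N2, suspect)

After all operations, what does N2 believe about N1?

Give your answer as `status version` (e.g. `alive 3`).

Op 1: N2 marks N0=alive -> (alive,v1)
Op 2: gossip N1<->N0 -> N1.N0=(alive,v0) N1.N1=(alive,v0) N1.N2=(alive,v0) | N0.N0=(alive,v0) N0.N1=(alive,v0) N0.N2=(alive,v0)
Op 3: N1 marks N1=dead -> (dead,v1)
Op 4: gossip N0<->N1 -> N0.N0=(alive,v0) N0.N1=(dead,v1) N0.N2=(alive,v0) | N1.N0=(alive,v0) N1.N1=(dead,v1) N1.N2=(alive,v0)
Op 5: gossip N1<->N0 -> N1.N0=(alive,v0) N1.N1=(dead,v1) N1.N2=(alive,v0) | N0.N0=(alive,v0) N0.N1=(dead,v1) N0.N2=(alive,v0)
Op 6: N0 marks N1=dead -> (dead,v2)
Op 7: N1 marks N0=suspect -> (suspect,v1)
Op 8: gossip N0<->N1 -> N0.N0=(suspect,v1) N0.N1=(dead,v2) N0.N2=(alive,v0) | N1.N0=(suspect,v1) N1.N1=(dead,v2) N1.N2=(alive,v0)
Op 9: N0 marks N2=suspect -> (suspect,v1)
Op 10: gossip N1<->N2 -> N1.N0=(suspect,v1) N1.N1=(dead,v2) N1.N2=(alive,v0) | N2.N0=(alive,v1) N2.N1=(dead,v2) N2.N2=(alive,v0)
Op 11: N1 marks N0=suspect -> (suspect,v2)
Op 12: N1 marks N2=suspect -> (suspect,v1)

Answer: dead 2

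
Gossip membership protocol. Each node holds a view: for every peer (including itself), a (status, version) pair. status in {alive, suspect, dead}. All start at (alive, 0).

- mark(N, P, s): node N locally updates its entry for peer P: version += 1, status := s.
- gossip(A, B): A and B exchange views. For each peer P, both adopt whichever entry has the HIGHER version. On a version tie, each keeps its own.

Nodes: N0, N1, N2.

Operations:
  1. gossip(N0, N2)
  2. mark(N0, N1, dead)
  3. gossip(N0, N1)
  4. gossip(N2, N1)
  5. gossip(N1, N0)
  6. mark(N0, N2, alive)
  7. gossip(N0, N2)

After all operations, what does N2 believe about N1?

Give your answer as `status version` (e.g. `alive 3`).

Op 1: gossip N0<->N2 -> N0.N0=(alive,v0) N0.N1=(alive,v0) N0.N2=(alive,v0) | N2.N0=(alive,v0) N2.N1=(alive,v0) N2.N2=(alive,v0)
Op 2: N0 marks N1=dead -> (dead,v1)
Op 3: gossip N0<->N1 -> N0.N0=(alive,v0) N0.N1=(dead,v1) N0.N2=(alive,v0) | N1.N0=(alive,v0) N1.N1=(dead,v1) N1.N2=(alive,v0)
Op 4: gossip N2<->N1 -> N2.N0=(alive,v0) N2.N1=(dead,v1) N2.N2=(alive,v0) | N1.N0=(alive,v0) N1.N1=(dead,v1) N1.N2=(alive,v0)
Op 5: gossip N1<->N0 -> N1.N0=(alive,v0) N1.N1=(dead,v1) N1.N2=(alive,v0) | N0.N0=(alive,v0) N0.N1=(dead,v1) N0.N2=(alive,v0)
Op 6: N0 marks N2=alive -> (alive,v1)
Op 7: gossip N0<->N2 -> N0.N0=(alive,v0) N0.N1=(dead,v1) N0.N2=(alive,v1) | N2.N0=(alive,v0) N2.N1=(dead,v1) N2.N2=(alive,v1)

Answer: dead 1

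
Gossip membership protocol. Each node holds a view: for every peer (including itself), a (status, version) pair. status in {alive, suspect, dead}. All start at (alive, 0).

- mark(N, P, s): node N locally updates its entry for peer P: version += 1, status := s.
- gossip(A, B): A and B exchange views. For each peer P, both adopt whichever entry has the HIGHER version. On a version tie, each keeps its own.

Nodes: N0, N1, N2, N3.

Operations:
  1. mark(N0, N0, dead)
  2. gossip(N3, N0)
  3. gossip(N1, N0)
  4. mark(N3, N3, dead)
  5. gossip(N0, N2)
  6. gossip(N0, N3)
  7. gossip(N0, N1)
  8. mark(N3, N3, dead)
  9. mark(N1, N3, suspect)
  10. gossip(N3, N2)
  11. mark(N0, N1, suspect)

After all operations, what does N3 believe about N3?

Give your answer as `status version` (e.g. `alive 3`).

Answer: dead 2

Derivation:
Op 1: N0 marks N0=dead -> (dead,v1)
Op 2: gossip N3<->N0 -> N3.N0=(dead,v1) N3.N1=(alive,v0) N3.N2=(alive,v0) N3.N3=(alive,v0) | N0.N0=(dead,v1) N0.N1=(alive,v0) N0.N2=(alive,v0) N0.N3=(alive,v0)
Op 3: gossip N1<->N0 -> N1.N0=(dead,v1) N1.N1=(alive,v0) N1.N2=(alive,v0) N1.N3=(alive,v0) | N0.N0=(dead,v1) N0.N1=(alive,v0) N0.N2=(alive,v0) N0.N3=(alive,v0)
Op 4: N3 marks N3=dead -> (dead,v1)
Op 5: gossip N0<->N2 -> N0.N0=(dead,v1) N0.N1=(alive,v0) N0.N2=(alive,v0) N0.N3=(alive,v0) | N2.N0=(dead,v1) N2.N1=(alive,v0) N2.N2=(alive,v0) N2.N3=(alive,v0)
Op 6: gossip N0<->N3 -> N0.N0=(dead,v1) N0.N1=(alive,v0) N0.N2=(alive,v0) N0.N3=(dead,v1) | N3.N0=(dead,v1) N3.N1=(alive,v0) N3.N2=(alive,v0) N3.N3=(dead,v1)
Op 7: gossip N0<->N1 -> N0.N0=(dead,v1) N0.N1=(alive,v0) N0.N2=(alive,v0) N0.N3=(dead,v1) | N1.N0=(dead,v1) N1.N1=(alive,v0) N1.N2=(alive,v0) N1.N3=(dead,v1)
Op 8: N3 marks N3=dead -> (dead,v2)
Op 9: N1 marks N3=suspect -> (suspect,v2)
Op 10: gossip N3<->N2 -> N3.N0=(dead,v1) N3.N1=(alive,v0) N3.N2=(alive,v0) N3.N3=(dead,v2) | N2.N0=(dead,v1) N2.N1=(alive,v0) N2.N2=(alive,v0) N2.N3=(dead,v2)
Op 11: N0 marks N1=suspect -> (suspect,v1)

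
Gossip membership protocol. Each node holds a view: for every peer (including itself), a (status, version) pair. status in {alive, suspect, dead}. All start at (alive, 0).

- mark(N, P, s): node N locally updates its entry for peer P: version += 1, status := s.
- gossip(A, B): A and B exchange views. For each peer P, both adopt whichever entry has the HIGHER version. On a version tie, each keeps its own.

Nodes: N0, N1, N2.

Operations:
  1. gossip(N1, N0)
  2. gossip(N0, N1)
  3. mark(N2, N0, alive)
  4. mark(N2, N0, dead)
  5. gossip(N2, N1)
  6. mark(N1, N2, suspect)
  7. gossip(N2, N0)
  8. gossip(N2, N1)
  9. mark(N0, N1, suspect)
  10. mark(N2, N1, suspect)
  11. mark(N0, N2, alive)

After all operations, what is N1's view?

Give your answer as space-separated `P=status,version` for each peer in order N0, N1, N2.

Op 1: gossip N1<->N0 -> N1.N0=(alive,v0) N1.N1=(alive,v0) N1.N2=(alive,v0) | N0.N0=(alive,v0) N0.N1=(alive,v0) N0.N2=(alive,v0)
Op 2: gossip N0<->N1 -> N0.N0=(alive,v0) N0.N1=(alive,v0) N0.N2=(alive,v0) | N1.N0=(alive,v0) N1.N1=(alive,v0) N1.N2=(alive,v0)
Op 3: N2 marks N0=alive -> (alive,v1)
Op 4: N2 marks N0=dead -> (dead,v2)
Op 5: gossip N2<->N1 -> N2.N0=(dead,v2) N2.N1=(alive,v0) N2.N2=(alive,v0) | N1.N0=(dead,v2) N1.N1=(alive,v0) N1.N2=(alive,v0)
Op 6: N1 marks N2=suspect -> (suspect,v1)
Op 7: gossip N2<->N0 -> N2.N0=(dead,v2) N2.N1=(alive,v0) N2.N2=(alive,v0) | N0.N0=(dead,v2) N0.N1=(alive,v0) N0.N2=(alive,v0)
Op 8: gossip N2<->N1 -> N2.N0=(dead,v2) N2.N1=(alive,v0) N2.N2=(suspect,v1) | N1.N0=(dead,v2) N1.N1=(alive,v0) N1.N2=(suspect,v1)
Op 9: N0 marks N1=suspect -> (suspect,v1)
Op 10: N2 marks N1=suspect -> (suspect,v1)
Op 11: N0 marks N2=alive -> (alive,v1)

Answer: N0=dead,2 N1=alive,0 N2=suspect,1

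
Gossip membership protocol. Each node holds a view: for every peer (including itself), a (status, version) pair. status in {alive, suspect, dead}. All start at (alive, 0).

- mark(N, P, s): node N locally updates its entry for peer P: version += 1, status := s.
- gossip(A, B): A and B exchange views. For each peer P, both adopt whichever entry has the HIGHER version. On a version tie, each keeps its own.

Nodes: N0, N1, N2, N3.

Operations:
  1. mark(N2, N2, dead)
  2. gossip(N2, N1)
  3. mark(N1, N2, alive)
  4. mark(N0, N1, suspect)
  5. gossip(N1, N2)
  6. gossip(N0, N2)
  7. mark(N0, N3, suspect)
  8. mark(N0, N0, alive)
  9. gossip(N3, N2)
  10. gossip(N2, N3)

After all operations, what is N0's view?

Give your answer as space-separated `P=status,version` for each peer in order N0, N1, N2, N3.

Op 1: N2 marks N2=dead -> (dead,v1)
Op 2: gossip N2<->N1 -> N2.N0=(alive,v0) N2.N1=(alive,v0) N2.N2=(dead,v1) N2.N3=(alive,v0) | N1.N0=(alive,v0) N1.N1=(alive,v0) N1.N2=(dead,v1) N1.N3=(alive,v0)
Op 3: N1 marks N2=alive -> (alive,v2)
Op 4: N0 marks N1=suspect -> (suspect,v1)
Op 5: gossip N1<->N2 -> N1.N0=(alive,v0) N1.N1=(alive,v0) N1.N2=(alive,v2) N1.N3=(alive,v0) | N2.N0=(alive,v0) N2.N1=(alive,v0) N2.N2=(alive,v2) N2.N3=(alive,v0)
Op 6: gossip N0<->N2 -> N0.N0=(alive,v0) N0.N1=(suspect,v1) N0.N2=(alive,v2) N0.N3=(alive,v0) | N2.N0=(alive,v0) N2.N1=(suspect,v1) N2.N2=(alive,v2) N2.N3=(alive,v0)
Op 7: N0 marks N3=suspect -> (suspect,v1)
Op 8: N0 marks N0=alive -> (alive,v1)
Op 9: gossip N3<->N2 -> N3.N0=(alive,v0) N3.N1=(suspect,v1) N3.N2=(alive,v2) N3.N3=(alive,v0) | N2.N0=(alive,v0) N2.N1=(suspect,v1) N2.N2=(alive,v2) N2.N3=(alive,v0)
Op 10: gossip N2<->N3 -> N2.N0=(alive,v0) N2.N1=(suspect,v1) N2.N2=(alive,v2) N2.N3=(alive,v0) | N3.N0=(alive,v0) N3.N1=(suspect,v1) N3.N2=(alive,v2) N3.N3=(alive,v0)

Answer: N0=alive,1 N1=suspect,1 N2=alive,2 N3=suspect,1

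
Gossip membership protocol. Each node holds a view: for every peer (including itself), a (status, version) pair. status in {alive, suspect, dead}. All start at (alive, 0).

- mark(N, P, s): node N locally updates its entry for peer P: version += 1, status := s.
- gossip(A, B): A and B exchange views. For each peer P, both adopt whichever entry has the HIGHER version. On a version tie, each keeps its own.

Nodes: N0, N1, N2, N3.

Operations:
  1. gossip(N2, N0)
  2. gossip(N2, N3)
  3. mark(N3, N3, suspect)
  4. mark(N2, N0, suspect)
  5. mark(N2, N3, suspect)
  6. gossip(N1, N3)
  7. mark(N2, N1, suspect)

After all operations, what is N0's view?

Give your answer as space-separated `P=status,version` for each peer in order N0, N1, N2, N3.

Answer: N0=alive,0 N1=alive,0 N2=alive,0 N3=alive,0

Derivation:
Op 1: gossip N2<->N0 -> N2.N0=(alive,v0) N2.N1=(alive,v0) N2.N2=(alive,v0) N2.N3=(alive,v0) | N0.N0=(alive,v0) N0.N1=(alive,v0) N0.N2=(alive,v0) N0.N3=(alive,v0)
Op 2: gossip N2<->N3 -> N2.N0=(alive,v0) N2.N1=(alive,v0) N2.N2=(alive,v0) N2.N3=(alive,v0) | N3.N0=(alive,v0) N3.N1=(alive,v0) N3.N2=(alive,v0) N3.N3=(alive,v0)
Op 3: N3 marks N3=suspect -> (suspect,v1)
Op 4: N2 marks N0=suspect -> (suspect,v1)
Op 5: N2 marks N3=suspect -> (suspect,v1)
Op 6: gossip N1<->N3 -> N1.N0=(alive,v0) N1.N1=(alive,v0) N1.N2=(alive,v0) N1.N3=(suspect,v1) | N3.N0=(alive,v0) N3.N1=(alive,v0) N3.N2=(alive,v0) N3.N3=(suspect,v1)
Op 7: N2 marks N1=suspect -> (suspect,v1)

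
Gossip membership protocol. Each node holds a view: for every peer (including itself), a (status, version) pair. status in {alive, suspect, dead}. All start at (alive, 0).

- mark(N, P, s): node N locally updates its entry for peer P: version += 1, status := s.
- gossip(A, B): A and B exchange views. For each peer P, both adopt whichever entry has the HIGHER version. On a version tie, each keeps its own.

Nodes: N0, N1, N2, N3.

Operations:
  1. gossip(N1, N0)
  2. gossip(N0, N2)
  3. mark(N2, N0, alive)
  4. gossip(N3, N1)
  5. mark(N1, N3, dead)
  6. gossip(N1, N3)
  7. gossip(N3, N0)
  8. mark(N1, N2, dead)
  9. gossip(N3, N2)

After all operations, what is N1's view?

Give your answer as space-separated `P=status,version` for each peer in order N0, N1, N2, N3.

Answer: N0=alive,0 N1=alive,0 N2=dead,1 N3=dead,1

Derivation:
Op 1: gossip N1<->N0 -> N1.N0=(alive,v0) N1.N1=(alive,v0) N1.N2=(alive,v0) N1.N3=(alive,v0) | N0.N0=(alive,v0) N0.N1=(alive,v0) N0.N2=(alive,v0) N0.N3=(alive,v0)
Op 2: gossip N0<->N2 -> N0.N0=(alive,v0) N0.N1=(alive,v0) N0.N2=(alive,v0) N0.N3=(alive,v0) | N2.N0=(alive,v0) N2.N1=(alive,v0) N2.N2=(alive,v0) N2.N3=(alive,v0)
Op 3: N2 marks N0=alive -> (alive,v1)
Op 4: gossip N3<->N1 -> N3.N0=(alive,v0) N3.N1=(alive,v0) N3.N2=(alive,v0) N3.N3=(alive,v0) | N1.N0=(alive,v0) N1.N1=(alive,v0) N1.N2=(alive,v0) N1.N3=(alive,v0)
Op 5: N1 marks N3=dead -> (dead,v1)
Op 6: gossip N1<->N3 -> N1.N0=(alive,v0) N1.N1=(alive,v0) N1.N2=(alive,v0) N1.N3=(dead,v1) | N3.N0=(alive,v0) N3.N1=(alive,v0) N3.N2=(alive,v0) N3.N3=(dead,v1)
Op 7: gossip N3<->N0 -> N3.N0=(alive,v0) N3.N1=(alive,v0) N3.N2=(alive,v0) N3.N3=(dead,v1) | N0.N0=(alive,v0) N0.N1=(alive,v0) N0.N2=(alive,v0) N0.N3=(dead,v1)
Op 8: N1 marks N2=dead -> (dead,v1)
Op 9: gossip N3<->N2 -> N3.N0=(alive,v1) N3.N1=(alive,v0) N3.N2=(alive,v0) N3.N3=(dead,v1) | N2.N0=(alive,v1) N2.N1=(alive,v0) N2.N2=(alive,v0) N2.N3=(dead,v1)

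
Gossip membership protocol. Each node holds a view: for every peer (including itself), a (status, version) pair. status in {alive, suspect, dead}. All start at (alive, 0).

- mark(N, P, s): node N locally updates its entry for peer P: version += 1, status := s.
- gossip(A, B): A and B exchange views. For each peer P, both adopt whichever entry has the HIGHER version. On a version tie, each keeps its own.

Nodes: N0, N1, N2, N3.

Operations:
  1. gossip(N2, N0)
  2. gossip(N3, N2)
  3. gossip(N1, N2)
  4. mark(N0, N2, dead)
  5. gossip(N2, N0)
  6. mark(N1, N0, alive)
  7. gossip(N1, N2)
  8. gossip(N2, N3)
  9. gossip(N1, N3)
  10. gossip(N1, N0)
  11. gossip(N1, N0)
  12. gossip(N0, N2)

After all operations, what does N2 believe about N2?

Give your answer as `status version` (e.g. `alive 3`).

Op 1: gossip N2<->N0 -> N2.N0=(alive,v0) N2.N1=(alive,v0) N2.N2=(alive,v0) N2.N3=(alive,v0) | N0.N0=(alive,v0) N0.N1=(alive,v0) N0.N2=(alive,v0) N0.N3=(alive,v0)
Op 2: gossip N3<->N2 -> N3.N0=(alive,v0) N3.N1=(alive,v0) N3.N2=(alive,v0) N3.N3=(alive,v0) | N2.N0=(alive,v0) N2.N1=(alive,v0) N2.N2=(alive,v0) N2.N3=(alive,v0)
Op 3: gossip N1<->N2 -> N1.N0=(alive,v0) N1.N1=(alive,v0) N1.N2=(alive,v0) N1.N3=(alive,v0) | N2.N0=(alive,v0) N2.N1=(alive,v0) N2.N2=(alive,v0) N2.N3=(alive,v0)
Op 4: N0 marks N2=dead -> (dead,v1)
Op 5: gossip N2<->N0 -> N2.N0=(alive,v0) N2.N1=(alive,v0) N2.N2=(dead,v1) N2.N3=(alive,v0) | N0.N0=(alive,v0) N0.N1=(alive,v0) N0.N2=(dead,v1) N0.N3=(alive,v0)
Op 6: N1 marks N0=alive -> (alive,v1)
Op 7: gossip N1<->N2 -> N1.N0=(alive,v1) N1.N1=(alive,v0) N1.N2=(dead,v1) N1.N3=(alive,v0) | N2.N0=(alive,v1) N2.N1=(alive,v0) N2.N2=(dead,v1) N2.N3=(alive,v0)
Op 8: gossip N2<->N3 -> N2.N0=(alive,v1) N2.N1=(alive,v0) N2.N2=(dead,v1) N2.N3=(alive,v0) | N3.N0=(alive,v1) N3.N1=(alive,v0) N3.N2=(dead,v1) N3.N3=(alive,v0)
Op 9: gossip N1<->N3 -> N1.N0=(alive,v1) N1.N1=(alive,v0) N1.N2=(dead,v1) N1.N3=(alive,v0) | N3.N0=(alive,v1) N3.N1=(alive,v0) N3.N2=(dead,v1) N3.N3=(alive,v0)
Op 10: gossip N1<->N0 -> N1.N0=(alive,v1) N1.N1=(alive,v0) N1.N2=(dead,v1) N1.N3=(alive,v0) | N0.N0=(alive,v1) N0.N1=(alive,v0) N0.N2=(dead,v1) N0.N3=(alive,v0)
Op 11: gossip N1<->N0 -> N1.N0=(alive,v1) N1.N1=(alive,v0) N1.N2=(dead,v1) N1.N3=(alive,v0) | N0.N0=(alive,v1) N0.N1=(alive,v0) N0.N2=(dead,v1) N0.N3=(alive,v0)
Op 12: gossip N0<->N2 -> N0.N0=(alive,v1) N0.N1=(alive,v0) N0.N2=(dead,v1) N0.N3=(alive,v0) | N2.N0=(alive,v1) N2.N1=(alive,v0) N2.N2=(dead,v1) N2.N3=(alive,v0)

Answer: dead 1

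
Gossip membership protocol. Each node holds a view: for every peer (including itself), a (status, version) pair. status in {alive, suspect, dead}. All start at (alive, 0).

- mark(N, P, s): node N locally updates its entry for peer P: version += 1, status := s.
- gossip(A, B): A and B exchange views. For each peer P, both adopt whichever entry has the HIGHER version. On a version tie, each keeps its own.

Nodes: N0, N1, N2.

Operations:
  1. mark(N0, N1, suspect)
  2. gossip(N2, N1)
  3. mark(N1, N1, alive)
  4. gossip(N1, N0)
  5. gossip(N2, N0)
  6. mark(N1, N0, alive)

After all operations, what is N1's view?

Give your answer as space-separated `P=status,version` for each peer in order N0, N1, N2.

Op 1: N0 marks N1=suspect -> (suspect,v1)
Op 2: gossip N2<->N1 -> N2.N0=(alive,v0) N2.N1=(alive,v0) N2.N2=(alive,v0) | N1.N0=(alive,v0) N1.N1=(alive,v0) N1.N2=(alive,v0)
Op 3: N1 marks N1=alive -> (alive,v1)
Op 4: gossip N1<->N0 -> N1.N0=(alive,v0) N1.N1=(alive,v1) N1.N2=(alive,v0) | N0.N0=(alive,v0) N0.N1=(suspect,v1) N0.N2=(alive,v0)
Op 5: gossip N2<->N0 -> N2.N0=(alive,v0) N2.N1=(suspect,v1) N2.N2=(alive,v0) | N0.N0=(alive,v0) N0.N1=(suspect,v1) N0.N2=(alive,v0)
Op 6: N1 marks N0=alive -> (alive,v1)

Answer: N0=alive,1 N1=alive,1 N2=alive,0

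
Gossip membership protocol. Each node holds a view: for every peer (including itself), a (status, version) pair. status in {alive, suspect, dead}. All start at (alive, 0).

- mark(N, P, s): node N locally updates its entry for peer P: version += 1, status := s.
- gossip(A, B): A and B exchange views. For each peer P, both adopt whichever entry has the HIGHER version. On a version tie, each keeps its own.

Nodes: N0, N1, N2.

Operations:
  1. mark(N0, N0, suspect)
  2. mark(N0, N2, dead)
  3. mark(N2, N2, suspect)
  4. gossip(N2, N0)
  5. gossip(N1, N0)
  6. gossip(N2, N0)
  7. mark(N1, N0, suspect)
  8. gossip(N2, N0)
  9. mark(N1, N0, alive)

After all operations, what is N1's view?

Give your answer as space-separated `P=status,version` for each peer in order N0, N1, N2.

Answer: N0=alive,3 N1=alive,0 N2=dead,1

Derivation:
Op 1: N0 marks N0=suspect -> (suspect,v1)
Op 2: N0 marks N2=dead -> (dead,v1)
Op 3: N2 marks N2=suspect -> (suspect,v1)
Op 4: gossip N2<->N0 -> N2.N0=(suspect,v1) N2.N1=(alive,v0) N2.N2=(suspect,v1) | N0.N0=(suspect,v1) N0.N1=(alive,v0) N0.N2=(dead,v1)
Op 5: gossip N1<->N0 -> N1.N0=(suspect,v1) N1.N1=(alive,v0) N1.N2=(dead,v1) | N0.N0=(suspect,v1) N0.N1=(alive,v0) N0.N2=(dead,v1)
Op 6: gossip N2<->N0 -> N2.N0=(suspect,v1) N2.N1=(alive,v0) N2.N2=(suspect,v1) | N0.N0=(suspect,v1) N0.N1=(alive,v0) N0.N2=(dead,v1)
Op 7: N1 marks N0=suspect -> (suspect,v2)
Op 8: gossip N2<->N0 -> N2.N0=(suspect,v1) N2.N1=(alive,v0) N2.N2=(suspect,v1) | N0.N0=(suspect,v1) N0.N1=(alive,v0) N0.N2=(dead,v1)
Op 9: N1 marks N0=alive -> (alive,v3)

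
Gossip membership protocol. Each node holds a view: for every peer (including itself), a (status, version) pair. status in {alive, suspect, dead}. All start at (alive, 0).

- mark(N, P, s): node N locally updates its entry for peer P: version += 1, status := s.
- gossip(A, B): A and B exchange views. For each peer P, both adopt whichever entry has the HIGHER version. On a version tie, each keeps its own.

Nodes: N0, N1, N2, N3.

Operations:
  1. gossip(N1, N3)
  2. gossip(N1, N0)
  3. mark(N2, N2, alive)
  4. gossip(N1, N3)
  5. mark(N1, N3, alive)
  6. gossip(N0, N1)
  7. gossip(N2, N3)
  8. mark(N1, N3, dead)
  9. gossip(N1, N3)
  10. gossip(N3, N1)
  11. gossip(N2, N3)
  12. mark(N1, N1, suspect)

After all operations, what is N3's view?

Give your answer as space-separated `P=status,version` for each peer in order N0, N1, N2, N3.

Op 1: gossip N1<->N3 -> N1.N0=(alive,v0) N1.N1=(alive,v0) N1.N2=(alive,v0) N1.N3=(alive,v0) | N3.N0=(alive,v0) N3.N1=(alive,v0) N3.N2=(alive,v0) N3.N3=(alive,v0)
Op 2: gossip N1<->N0 -> N1.N0=(alive,v0) N1.N1=(alive,v0) N1.N2=(alive,v0) N1.N3=(alive,v0) | N0.N0=(alive,v0) N0.N1=(alive,v0) N0.N2=(alive,v0) N0.N3=(alive,v0)
Op 3: N2 marks N2=alive -> (alive,v1)
Op 4: gossip N1<->N3 -> N1.N0=(alive,v0) N1.N1=(alive,v0) N1.N2=(alive,v0) N1.N3=(alive,v0) | N3.N0=(alive,v0) N3.N1=(alive,v0) N3.N2=(alive,v0) N3.N3=(alive,v0)
Op 5: N1 marks N3=alive -> (alive,v1)
Op 6: gossip N0<->N1 -> N0.N0=(alive,v0) N0.N1=(alive,v0) N0.N2=(alive,v0) N0.N3=(alive,v1) | N1.N0=(alive,v0) N1.N1=(alive,v0) N1.N2=(alive,v0) N1.N3=(alive,v1)
Op 7: gossip N2<->N3 -> N2.N0=(alive,v0) N2.N1=(alive,v0) N2.N2=(alive,v1) N2.N3=(alive,v0) | N3.N0=(alive,v0) N3.N1=(alive,v0) N3.N2=(alive,v1) N3.N3=(alive,v0)
Op 8: N1 marks N3=dead -> (dead,v2)
Op 9: gossip N1<->N3 -> N1.N0=(alive,v0) N1.N1=(alive,v0) N1.N2=(alive,v1) N1.N3=(dead,v2) | N3.N0=(alive,v0) N3.N1=(alive,v0) N3.N2=(alive,v1) N3.N3=(dead,v2)
Op 10: gossip N3<->N1 -> N3.N0=(alive,v0) N3.N1=(alive,v0) N3.N2=(alive,v1) N3.N3=(dead,v2) | N1.N0=(alive,v0) N1.N1=(alive,v0) N1.N2=(alive,v1) N1.N3=(dead,v2)
Op 11: gossip N2<->N3 -> N2.N0=(alive,v0) N2.N1=(alive,v0) N2.N2=(alive,v1) N2.N3=(dead,v2) | N3.N0=(alive,v0) N3.N1=(alive,v0) N3.N2=(alive,v1) N3.N3=(dead,v2)
Op 12: N1 marks N1=suspect -> (suspect,v1)

Answer: N0=alive,0 N1=alive,0 N2=alive,1 N3=dead,2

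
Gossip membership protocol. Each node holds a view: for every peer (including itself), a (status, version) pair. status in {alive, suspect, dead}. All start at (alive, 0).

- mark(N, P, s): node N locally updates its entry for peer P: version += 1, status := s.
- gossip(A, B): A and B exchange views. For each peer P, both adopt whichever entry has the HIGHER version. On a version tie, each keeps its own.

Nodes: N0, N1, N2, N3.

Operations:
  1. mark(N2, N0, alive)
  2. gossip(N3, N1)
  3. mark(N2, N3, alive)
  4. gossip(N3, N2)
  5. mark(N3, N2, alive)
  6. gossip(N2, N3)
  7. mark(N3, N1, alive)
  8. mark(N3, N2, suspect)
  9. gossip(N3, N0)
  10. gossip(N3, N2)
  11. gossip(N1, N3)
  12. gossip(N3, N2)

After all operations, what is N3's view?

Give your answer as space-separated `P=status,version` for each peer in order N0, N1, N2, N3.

Op 1: N2 marks N0=alive -> (alive,v1)
Op 2: gossip N3<->N1 -> N3.N0=(alive,v0) N3.N1=(alive,v0) N3.N2=(alive,v0) N3.N3=(alive,v0) | N1.N0=(alive,v0) N1.N1=(alive,v0) N1.N2=(alive,v0) N1.N3=(alive,v0)
Op 3: N2 marks N3=alive -> (alive,v1)
Op 4: gossip N3<->N2 -> N3.N0=(alive,v1) N3.N1=(alive,v0) N3.N2=(alive,v0) N3.N3=(alive,v1) | N2.N0=(alive,v1) N2.N1=(alive,v0) N2.N2=(alive,v0) N2.N3=(alive,v1)
Op 5: N3 marks N2=alive -> (alive,v1)
Op 6: gossip N2<->N3 -> N2.N0=(alive,v1) N2.N1=(alive,v0) N2.N2=(alive,v1) N2.N3=(alive,v1) | N3.N0=(alive,v1) N3.N1=(alive,v0) N3.N2=(alive,v1) N3.N3=(alive,v1)
Op 7: N3 marks N1=alive -> (alive,v1)
Op 8: N3 marks N2=suspect -> (suspect,v2)
Op 9: gossip N3<->N0 -> N3.N0=(alive,v1) N3.N1=(alive,v1) N3.N2=(suspect,v2) N3.N3=(alive,v1) | N0.N0=(alive,v1) N0.N1=(alive,v1) N0.N2=(suspect,v2) N0.N3=(alive,v1)
Op 10: gossip N3<->N2 -> N3.N0=(alive,v1) N3.N1=(alive,v1) N3.N2=(suspect,v2) N3.N3=(alive,v1) | N2.N0=(alive,v1) N2.N1=(alive,v1) N2.N2=(suspect,v2) N2.N3=(alive,v1)
Op 11: gossip N1<->N3 -> N1.N0=(alive,v1) N1.N1=(alive,v1) N1.N2=(suspect,v2) N1.N3=(alive,v1) | N3.N0=(alive,v1) N3.N1=(alive,v1) N3.N2=(suspect,v2) N3.N3=(alive,v1)
Op 12: gossip N3<->N2 -> N3.N0=(alive,v1) N3.N1=(alive,v1) N3.N2=(suspect,v2) N3.N3=(alive,v1) | N2.N0=(alive,v1) N2.N1=(alive,v1) N2.N2=(suspect,v2) N2.N3=(alive,v1)

Answer: N0=alive,1 N1=alive,1 N2=suspect,2 N3=alive,1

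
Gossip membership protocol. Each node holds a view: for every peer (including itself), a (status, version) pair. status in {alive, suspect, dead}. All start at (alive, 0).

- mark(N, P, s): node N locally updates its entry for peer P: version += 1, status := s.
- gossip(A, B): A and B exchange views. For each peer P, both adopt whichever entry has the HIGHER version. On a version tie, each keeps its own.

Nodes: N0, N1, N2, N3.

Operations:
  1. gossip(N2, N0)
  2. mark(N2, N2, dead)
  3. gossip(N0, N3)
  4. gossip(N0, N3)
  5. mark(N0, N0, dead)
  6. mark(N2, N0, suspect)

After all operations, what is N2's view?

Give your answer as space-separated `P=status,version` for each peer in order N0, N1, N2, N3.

Op 1: gossip N2<->N0 -> N2.N0=(alive,v0) N2.N1=(alive,v0) N2.N2=(alive,v0) N2.N3=(alive,v0) | N0.N0=(alive,v0) N0.N1=(alive,v0) N0.N2=(alive,v0) N0.N3=(alive,v0)
Op 2: N2 marks N2=dead -> (dead,v1)
Op 3: gossip N0<->N3 -> N0.N0=(alive,v0) N0.N1=(alive,v0) N0.N2=(alive,v0) N0.N3=(alive,v0) | N3.N0=(alive,v0) N3.N1=(alive,v0) N3.N2=(alive,v0) N3.N3=(alive,v0)
Op 4: gossip N0<->N3 -> N0.N0=(alive,v0) N0.N1=(alive,v0) N0.N2=(alive,v0) N0.N3=(alive,v0) | N3.N0=(alive,v0) N3.N1=(alive,v0) N3.N2=(alive,v0) N3.N3=(alive,v0)
Op 5: N0 marks N0=dead -> (dead,v1)
Op 6: N2 marks N0=suspect -> (suspect,v1)

Answer: N0=suspect,1 N1=alive,0 N2=dead,1 N3=alive,0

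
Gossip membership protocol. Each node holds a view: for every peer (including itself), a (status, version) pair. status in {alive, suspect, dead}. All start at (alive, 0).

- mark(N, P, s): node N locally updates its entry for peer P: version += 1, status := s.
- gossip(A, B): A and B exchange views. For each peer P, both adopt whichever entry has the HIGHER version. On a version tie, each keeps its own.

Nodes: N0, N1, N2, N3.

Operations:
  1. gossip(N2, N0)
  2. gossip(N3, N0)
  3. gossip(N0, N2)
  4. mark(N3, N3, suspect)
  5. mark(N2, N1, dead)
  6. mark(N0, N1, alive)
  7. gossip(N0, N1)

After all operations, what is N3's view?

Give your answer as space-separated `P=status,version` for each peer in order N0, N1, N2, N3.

Op 1: gossip N2<->N0 -> N2.N0=(alive,v0) N2.N1=(alive,v0) N2.N2=(alive,v0) N2.N3=(alive,v0) | N0.N0=(alive,v0) N0.N1=(alive,v0) N0.N2=(alive,v0) N0.N3=(alive,v0)
Op 2: gossip N3<->N0 -> N3.N0=(alive,v0) N3.N1=(alive,v0) N3.N2=(alive,v0) N3.N3=(alive,v0) | N0.N0=(alive,v0) N0.N1=(alive,v0) N0.N2=(alive,v0) N0.N3=(alive,v0)
Op 3: gossip N0<->N2 -> N0.N0=(alive,v0) N0.N1=(alive,v0) N0.N2=(alive,v0) N0.N3=(alive,v0) | N2.N0=(alive,v0) N2.N1=(alive,v0) N2.N2=(alive,v0) N2.N3=(alive,v0)
Op 4: N3 marks N3=suspect -> (suspect,v1)
Op 5: N2 marks N1=dead -> (dead,v1)
Op 6: N0 marks N1=alive -> (alive,v1)
Op 7: gossip N0<->N1 -> N0.N0=(alive,v0) N0.N1=(alive,v1) N0.N2=(alive,v0) N0.N3=(alive,v0) | N1.N0=(alive,v0) N1.N1=(alive,v1) N1.N2=(alive,v0) N1.N3=(alive,v0)

Answer: N0=alive,0 N1=alive,0 N2=alive,0 N3=suspect,1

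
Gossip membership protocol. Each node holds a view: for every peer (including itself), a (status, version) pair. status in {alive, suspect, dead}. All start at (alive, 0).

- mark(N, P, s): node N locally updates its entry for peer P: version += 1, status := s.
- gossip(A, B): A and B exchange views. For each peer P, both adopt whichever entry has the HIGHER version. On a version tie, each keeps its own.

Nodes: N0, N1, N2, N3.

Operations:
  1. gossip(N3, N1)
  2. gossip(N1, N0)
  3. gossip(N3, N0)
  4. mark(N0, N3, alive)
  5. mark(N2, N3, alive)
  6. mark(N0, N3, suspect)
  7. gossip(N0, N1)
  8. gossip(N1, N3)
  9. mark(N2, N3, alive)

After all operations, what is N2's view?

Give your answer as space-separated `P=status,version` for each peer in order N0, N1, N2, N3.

Op 1: gossip N3<->N1 -> N3.N0=(alive,v0) N3.N1=(alive,v0) N3.N2=(alive,v0) N3.N3=(alive,v0) | N1.N0=(alive,v0) N1.N1=(alive,v0) N1.N2=(alive,v0) N1.N3=(alive,v0)
Op 2: gossip N1<->N0 -> N1.N0=(alive,v0) N1.N1=(alive,v0) N1.N2=(alive,v0) N1.N3=(alive,v0) | N0.N0=(alive,v0) N0.N1=(alive,v0) N0.N2=(alive,v0) N0.N3=(alive,v0)
Op 3: gossip N3<->N0 -> N3.N0=(alive,v0) N3.N1=(alive,v0) N3.N2=(alive,v0) N3.N3=(alive,v0) | N0.N0=(alive,v0) N0.N1=(alive,v0) N0.N2=(alive,v0) N0.N3=(alive,v0)
Op 4: N0 marks N3=alive -> (alive,v1)
Op 5: N2 marks N3=alive -> (alive,v1)
Op 6: N0 marks N3=suspect -> (suspect,v2)
Op 7: gossip N0<->N1 -> N0.N0=(alive,v0) N0.N1=(alive,v0) N0.N2=(alive,v0) N0.N3=(suspect,v2) | N1.N0=(alive,v0) N1.N1=(alive,v0) N1.N2=(alive,v0) N1.N3=(suspect,v2)
Op 8: gossip N1<->N3 -> N1.N0=(alive,v0) N1.N1=(alive,v0) N1.N2=(alive,v0) N1.N3=(suspect,v2) | N3.N0=(alive,v0) N3.N1=(alive,v0) N3.N2=(alive,v0) N3.N3=(suspect,v2)
Op 9: N2 marks N3=alive -> (alive,v2)

Answer: N0=alive,0 N1=alive,0 N2=alive,0 N3=alive,2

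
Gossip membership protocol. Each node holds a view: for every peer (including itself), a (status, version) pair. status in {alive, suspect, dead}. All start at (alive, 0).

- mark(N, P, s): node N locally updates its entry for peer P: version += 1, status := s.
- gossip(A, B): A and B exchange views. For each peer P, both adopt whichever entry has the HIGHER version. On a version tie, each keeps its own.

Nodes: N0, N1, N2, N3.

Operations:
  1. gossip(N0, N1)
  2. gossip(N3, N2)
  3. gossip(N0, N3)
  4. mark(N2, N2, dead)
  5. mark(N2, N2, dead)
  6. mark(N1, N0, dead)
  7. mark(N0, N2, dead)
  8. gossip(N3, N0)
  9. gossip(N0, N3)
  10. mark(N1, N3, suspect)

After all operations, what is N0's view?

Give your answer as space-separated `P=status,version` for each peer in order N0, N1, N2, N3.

Op 1: gossip N0<->N1 -> N0.N0=(alive,v0) N0.N1=(alive,v0) N0.N2=(alive,v0) N0.N3=(alive,v0) | N1.N0=(alive,v0) N1.N1=(alive,v0) N1.N2=(alive,v0) N1.N3=(alive,v0)
Op 2: gossip N3<->N2 -> N3.N0=(alive,v0) N3.N1=(alive,v0) N3.N2=(alive,v0) N3.N3=(alive,v0) | N2.N0=(alive,v0) N2.N1=(alive,v0) N2.N2=(alive,v0) N2.N3=(alive,v0)
Op 3: gossip N0<->N3 -> N0.N0=(alive,v0) N0.N1=(alive,v0) N0.N2=(alive,v0) N0.N3=(alive,v0) | N3.N0=(alive,v0) N3.N1=(alive,v0) N3.N2=(alive,v0) N3.N3=(alive,v0)
Op 4: N2 marks N2=dead -> (dead,v1)
Op 5: N2 marks N2=dead -> (dead,v2)
Op 6: N1 marks N0=dead -> (dead,v1)
Op 7: N0 marks N2=dead -> (dead,v1)
Op 8: gossip N3<->N0 -> N3.N0=(alive,v0) N3.N1=(alive,v0) N3.N2=(dead,v1) N3.N3=(alive,v0) | N0.N0=(alive,v0) N0.N1=(alive,v0) N0.N2=(dead,v1) N0.N3=(alive,v0)
Op 9: gossip N0<->N3 -> N0.N0=(alive,v0) N0.N1=(alive,v0) N0.N2=(dead,v1) N0.N3=(alive,v0) | N3.N0=(alive,v0) N3.N1=(alive,v0) N3.N2=(dead,v1) N3.N3=(alive,v0)
Op 10: N1 marks N3=suspect -> (suspect,v1)

Answer: N0=alive,0 N1=alive,0 N2=dead,1 N3=alive,0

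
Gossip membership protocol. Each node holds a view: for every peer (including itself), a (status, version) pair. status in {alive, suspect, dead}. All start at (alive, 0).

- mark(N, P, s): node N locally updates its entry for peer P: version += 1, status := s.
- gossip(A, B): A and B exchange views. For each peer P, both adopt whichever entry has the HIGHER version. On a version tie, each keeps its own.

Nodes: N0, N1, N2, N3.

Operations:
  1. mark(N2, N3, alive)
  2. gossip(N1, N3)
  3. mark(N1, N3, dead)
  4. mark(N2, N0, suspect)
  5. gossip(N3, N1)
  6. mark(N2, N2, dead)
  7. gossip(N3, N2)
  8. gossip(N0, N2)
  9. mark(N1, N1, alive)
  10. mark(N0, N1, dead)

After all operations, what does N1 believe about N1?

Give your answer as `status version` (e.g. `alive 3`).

Op 1: N2 marks N3=alive -> (alive,v1)
Op 2: gossip N1<->N3 -> N1.N0=(alive,v0) N1.N1=(alive,v0) N1.N2=(alive,v0) N1.N3=(alive,v0) | N3.N0=(alive,v0) N3.N1=(alive,v0) N3.N2=(alive,v0) N3.N3=(alive,v0)
Op 3: N1 marks N3=dead -> (dead,v1)
Op 4: N2 marks N0=suspect -> (suspect,v1)
Op 5: gossip N3<->N1 -> N3.N0=(alive,v0) N3.N1=(alive,v0) N3.N2=(alive,v0) N3.N3=(dead,v1) | N1.N0=(alive,v0) N1.N1=(alive,v0) N1.N2=(alive,v0) N1.N3=(dead,v1)
Op 6: N2 marks N2=dead -> (dead,v1)
Op 7: gossip N3<->N2 -> N3.N0=(suspect,v1) N3.N1=(alive,v0) N3.N2=(dead,v1) N3.N3=(dead,v1) | N2.N0=(suspect,v1) N2.N1=(alive,v0) N2.N2=(dead,v1) N2.N3=(alive,v1)
Op 8: gossip N0<->N2 -> N0.N0=(suspect,v1) N0.N1=(alive,v0) N0.N2=(dead,v1) N0.N3=(alive,v1) | N2.N0=(suspect,v1) N2.N1=(alive,v0) N2.N2=(dead,v1) N2.N3=(alive,v1)
Op 9: N1 marks N1=alive -> (alive,v1)
Op 10: N0 marks N1=dead -> (dead,v1)

Answer: alive 1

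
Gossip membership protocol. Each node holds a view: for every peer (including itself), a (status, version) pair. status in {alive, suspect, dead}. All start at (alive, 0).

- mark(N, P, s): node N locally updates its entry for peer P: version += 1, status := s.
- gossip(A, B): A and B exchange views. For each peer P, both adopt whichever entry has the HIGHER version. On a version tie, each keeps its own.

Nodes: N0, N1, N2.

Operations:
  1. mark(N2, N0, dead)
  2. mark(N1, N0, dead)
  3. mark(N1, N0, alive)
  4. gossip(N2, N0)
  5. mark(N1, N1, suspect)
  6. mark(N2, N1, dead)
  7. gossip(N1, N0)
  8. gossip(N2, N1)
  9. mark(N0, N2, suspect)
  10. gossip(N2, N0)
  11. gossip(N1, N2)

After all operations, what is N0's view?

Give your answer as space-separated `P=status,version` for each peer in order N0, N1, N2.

Answer: N0=alive,2 N1=suspect,1 N2=suspect,1

Derivation:
Op 1: N2 marks N0=dead -> (dead,v1)
Op 2: N1 marks N0=dead -> (dead,v1)
Op 3: N1 marks N0=alive -> (alive,v2)
Op 4: gossip N2<->N0 -> N2.N0=(dead,v1) N2.N1=(alive,v0) N2.N2=(alive,v0) | N0.N0=(dead,v1) N0.N1=(alive,v0) N0.N2=(alive,v0)
Op 5: N1 marks N1=suspect -> (suspect,v1)
Op 6: N2 marks N1=dead -> (dead,v1)
Op 7: gossip N1<->N0 -> N1.N0=(alive,v2) N1.N1=(suspect,v1) N1.N2=(alive,v0) | N0.N0=(alive,v2) N0.N1=(suspect,v1) N0.N2=(alive,v0)
Op 8: gossip N2<->N1 -> N2.N0=(alive,v2) N2.N1=(dead,v1) N2.N2=(alive,v0) | N1.N0=(alive,v2) N1.N1=(suspect,v1) N1.N2=(alive,v0)
Op 9: N0 marks N2=suspect -> (suspect,v1)
Op 10: gossip N2<->N0 -> N2.N0=(alive,v2) N2.N1=(dead,v1) N2.N2=(suspect,v1) | N0.N0=(alive,v2) N0.N1=(suspect,v1) N0.N2=(suspect,v1)
Op 11: gossip N1<->N2 -> N1.N0=(alive,v2) N1.N1=(suspect,v1) N1.N2=(suspect,v1) | N2.N0=(alive,v2) N2.N1=(dead,v1) N2.N2=(suspect,v1)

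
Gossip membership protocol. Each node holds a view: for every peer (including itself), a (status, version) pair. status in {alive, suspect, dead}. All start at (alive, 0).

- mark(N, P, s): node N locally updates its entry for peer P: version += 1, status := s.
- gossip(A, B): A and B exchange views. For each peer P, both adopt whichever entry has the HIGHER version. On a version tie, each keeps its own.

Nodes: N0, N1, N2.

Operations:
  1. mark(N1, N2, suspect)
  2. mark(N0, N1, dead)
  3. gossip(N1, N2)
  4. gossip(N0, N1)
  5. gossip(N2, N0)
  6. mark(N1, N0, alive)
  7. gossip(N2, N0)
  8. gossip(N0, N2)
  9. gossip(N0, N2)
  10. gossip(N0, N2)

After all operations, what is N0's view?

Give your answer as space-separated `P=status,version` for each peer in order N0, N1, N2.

Op 1: N1 marks N2=suspect -> (suspect,v1)
Op 2: N0 marks N1=dead -> (dead,v1)
Op 3: gossip N1<->N2 -> N1.N0=(alive,v0) N1.N1=(alive,v0) N1.N2=(suspect,v1) | N2.N0=(alive,v0) N2.N1=(alive,v0) N2.N2=(suspect,v1)
Op 4: gossip N0<->N1 -> N0.N0=(alive,v0) N0.N1=(dead,v1) N0.N2=(suspect,v1) | N1.N0=(alive,v0) N1.N1=(dead,v1) N1.N2=(suspect,v1)
Op 5: gossip N2<->N0 -> N2.N0=(alive,v0) N2.N1=(dead,v1) N2.N2=(suspect,v1) | N0.N0=(alive,v0) N0.N1=(dead,v1) N0.N2=(suspect,v1)
Op 6: N1 marks N0=alive -> (alive,v1)
Op 7: gossip N2<->N0 -> N2.N0=(alive,v0) N2.N1=(dead,v1) N2.N2=(suspect,v1) | N0.N0=(alive,v0) N0.N1=(dead,v1) N0.N2=(suspect,v1)
Op 8: gossip N0<->N2 -> N0.N0=(alive,v0) N0.N1=(dead,v1) N0.N2=(suspect,v1) | N2.N0=(alive,v0) N2.N1=(dead,v1) N2.N2=(suspect,v1)
Op 9: gossip N0<->N2 -> N0.N0=(alive,v0) N0.N1=(dead,v1) N0.N2=(suspect,v1) | N2.N0=(alive,v0) N2.N1=(dead,v1) N2.N2=(suspect,v1)
Op 10: gossip N0<->N2 -> N0.N0=(alive,v0) N0.N1=(dead,v1) N0.N2=(suspect,v1) | N2.N0=(alive,v0) N2.N1=(dead,v1) N2.N2=(suspect,v1)

Answer: N0=alive,0 N1=dead,1 N2=suspect,1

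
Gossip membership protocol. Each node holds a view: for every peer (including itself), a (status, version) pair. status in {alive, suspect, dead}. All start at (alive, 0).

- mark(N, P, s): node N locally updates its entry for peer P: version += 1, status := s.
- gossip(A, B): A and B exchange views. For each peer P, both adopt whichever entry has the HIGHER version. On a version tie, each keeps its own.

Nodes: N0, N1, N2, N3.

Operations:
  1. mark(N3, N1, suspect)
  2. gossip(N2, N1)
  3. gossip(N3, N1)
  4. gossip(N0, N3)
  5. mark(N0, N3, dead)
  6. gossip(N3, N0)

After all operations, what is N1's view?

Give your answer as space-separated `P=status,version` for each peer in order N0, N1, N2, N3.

Answer: N0=alive,0 N1=suspect,1 N2=alive,0 N3=alive,0

Derivation:
Op 1: N3 marks N1=suspect -> (suspect,v1)
Op 2: gossip N2<->N1 -> N2.N0=(alive,v0) N2.N1=(alive,v0) N2.N2=(alive,v0) N2.N3=(alive,v0) | N1.N0=(alive,v0) N1.N1=(alive,v0) N1.N2=(alive,v0) N1.N3=(alive,v0)
Op 3: gossip N3<->N1 -> N3.N0=(alive,v0) N3.N1=(suspect,v1) N3.N2=(alive,v0) N3.N3=(alive,v0) | N1.N0=(alive,v0) N1.N1=(suspect,v1) N1.N2=(alive,v0) N1.N3=(alive,v0)
Op 4: gossip N0<->N3 -> N0.N0=(alive,v0) N0.N1=(suspect,v1) N0.N2=(alive,v0) N0.N3=(alive,v0) | N3.N0=(alive,v0) N3.N1=(suspect,v1) N3.N2=(alive,v0) N3.N3=(alive,v0)
Op 5: N0 marks N3=dead -> (dead,v1)
Op 6: gossip N3<->N0 -> N3.N0=(alive,v0) N3.N1=(suspect,v1) N3.N2=(alive,v0) N3.N3=(dead,v1) | N0.N0=(alive,v0) N0.N1=(suspect,v1) N0.N2=(alive,v0) N0.N3=(dead,v1)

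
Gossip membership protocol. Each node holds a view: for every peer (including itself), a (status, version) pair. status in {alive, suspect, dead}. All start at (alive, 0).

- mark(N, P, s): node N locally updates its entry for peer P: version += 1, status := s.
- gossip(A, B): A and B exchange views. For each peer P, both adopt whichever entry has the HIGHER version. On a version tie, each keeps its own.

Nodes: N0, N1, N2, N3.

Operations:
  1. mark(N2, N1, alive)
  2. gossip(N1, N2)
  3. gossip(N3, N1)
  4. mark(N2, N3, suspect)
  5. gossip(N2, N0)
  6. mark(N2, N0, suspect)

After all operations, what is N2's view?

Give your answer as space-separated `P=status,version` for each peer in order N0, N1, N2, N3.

Answer: N0=suspect,1 N1=alive,1 N2=alive,0 N3=suspect,1

Derivation:
Op 1: N2 marks N1=alive -> (alive,v1)
Op 2: gossip N1<->N2 -> N1.N0=(alive,v0) N1.N1=(alive,v1) N1.N2=(alive,v0) N1.N3=(alive,v0) | N2.N0=(alive,v0) N2.N1=(alive,v1) N2.N2=(alive,v0) N2.N3=(alive,v0)
Op 3: gossip N3<->N1 -> N3.N0=(alive,v0) N3.N1=(alive,v1) N3.N2=(alive,v0) N3.N3=(alive,v0) | N1.N0=(alive,v0) N1.N1=(alive,v1) N1.N2=(alive,v0) N1.N3=(alive,v0)
Op 4: N2 marks N3=suspect -> (suspect,v1)
Op 5: gossip N2<->N0 -> N2.N0=(alive,v0) N2.N1=(alive,v1) N2.N2=(alive,v0) N2.N3=(suspect,v1) | N0.N0=(alive,v0) N0.N1=(alive,v1) N0.N2=(alive,v0) N0.N3=(suspect,v1)
Op 6: N2 marks N0=suspect -> (suspect,v1)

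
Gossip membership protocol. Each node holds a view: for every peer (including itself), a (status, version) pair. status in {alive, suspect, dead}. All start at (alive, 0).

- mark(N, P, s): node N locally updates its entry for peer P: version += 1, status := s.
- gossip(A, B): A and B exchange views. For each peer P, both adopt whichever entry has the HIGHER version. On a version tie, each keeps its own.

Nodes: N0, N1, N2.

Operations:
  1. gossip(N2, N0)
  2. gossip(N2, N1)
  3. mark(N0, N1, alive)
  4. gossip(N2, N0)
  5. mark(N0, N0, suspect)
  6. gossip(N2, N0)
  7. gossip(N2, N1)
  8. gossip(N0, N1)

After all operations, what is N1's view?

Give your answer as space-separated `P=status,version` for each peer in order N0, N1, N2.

Answer: N0=suspect,1 N1=alive,1 N2=alive,0

Derivation:
Op 1: gossip N2<->N0 -> N2.N0=(alive,v0) N2.N1=(alive,v0) N2.N2=(alive,v0) | N0.N0=(alive,v0) N0.N1=(alive,v0) N0.N2=(alive,v0)
Op 2: gossip N2<->N1 -> N2.N0=(alive,v0) N2.N1=(alive,v0) N2.N2=(alive,v0) | N1.N0=(alive,v0) N1.N1=(alive,v0) N1.N2=(alive,v0)
Op 3: N0 marks N1=alive -> (alive,v1)
Op 4: gossip N2<->N0 -> N2.N0=(alive,v0) N2.N1=(alive,v1) N2.N2=(alive,v0) | N0.N0=(alive,v0) N0.N1=(alive,v1) N0.N2=(alive,v0)
Op 5: N0 marks N0=suspect -> (suspect,v1)
Op 6: gossip N2<->N0 -> N2.N0=(suspect,v1) N2.N1=(alive,v1) N2.N2=(alive,v0) | N0.N0=(suspect,v1) N0.N1=(alive,v1) N0.N2=(alive,v0)
Op 7: gossip N2<->N1 -> N2.N0=(suspect,v1) N2.N1=(alive,v1) N2.N2=(alive,v0) | N1.N0=(suspect,v1) N1.N1=(alive,v1) N1.N2=(alive,v0)
Op 8: gossip N0<->N1 -> N0.N0=(suspect,v1) N0.N1=(alive,v1) N0.N2=(alive,v0) | N1.N0=(suspect,v1) N1.N1=(alive,v1) N1.N2=(alive,v0)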